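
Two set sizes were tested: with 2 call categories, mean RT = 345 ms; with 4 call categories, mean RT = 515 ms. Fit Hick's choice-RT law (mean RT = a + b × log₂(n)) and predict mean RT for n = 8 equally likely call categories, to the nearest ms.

Solve the two-equation system in a and b:
  b = (515 − 345) / (log₂ 4 − log₂ 2) = 170 / (2 − 1) = 170 ms/bit
  a = 345 − 170 × 1 = 175 ms
Then RT(8) = 175 + 170 × log₂ 8 = 175 + 170 × 3 ≈ 685.000 ms.

685 ms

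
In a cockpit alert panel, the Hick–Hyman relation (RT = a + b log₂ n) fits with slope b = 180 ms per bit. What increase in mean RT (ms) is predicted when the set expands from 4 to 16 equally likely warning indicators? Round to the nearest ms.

ΔRT = (a + b log₂ n₂) − (a + b log₂ n₁) = b·(log₂ n₂ − log₂ n₁).
log₂(16) − log₂(4) = log₂(16/4) = log₂(4) = 2.
ΔRT = 180 × 2.0000 = 360.000 ms.

360 ms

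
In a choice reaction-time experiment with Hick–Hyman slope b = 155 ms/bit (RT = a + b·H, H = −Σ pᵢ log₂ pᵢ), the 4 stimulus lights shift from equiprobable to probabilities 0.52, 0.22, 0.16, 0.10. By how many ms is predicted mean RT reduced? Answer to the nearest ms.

The RT saving is b·ΔH. Equiprobable H₀ = log₂(4) = 2.0000 bits; with the given probabilities H = 1.7264 bits.
b·(H₀ − H) = 155 × (2.0000 − 1.7264) = 42.41 ms.

42 ms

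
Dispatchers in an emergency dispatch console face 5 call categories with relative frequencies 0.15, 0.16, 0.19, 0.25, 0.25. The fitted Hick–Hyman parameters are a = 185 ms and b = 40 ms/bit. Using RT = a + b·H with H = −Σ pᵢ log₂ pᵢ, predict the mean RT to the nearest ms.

277 ms

H = 0.15·log₂(1/0.15) + 0.16·log₂(1/0.16) + 0.19·log₂(1/0.19) + 0.25·log₂(1/0.25) + 0.25·log₂(1/0.25) = 2.2888 bits.
RT = 185 + 40 × 2.2888 = 276.55 ms.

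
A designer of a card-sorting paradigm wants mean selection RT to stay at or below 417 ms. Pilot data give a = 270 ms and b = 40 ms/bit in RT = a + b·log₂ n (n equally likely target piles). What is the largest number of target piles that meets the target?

Set 270 + 40·log₂ n ≤ 417 → log₂ n ≤ (417 − 270)/40 = 3.6750.
So n ≤ 2^3.6750 = 12.773; the largest integer n is 12.

12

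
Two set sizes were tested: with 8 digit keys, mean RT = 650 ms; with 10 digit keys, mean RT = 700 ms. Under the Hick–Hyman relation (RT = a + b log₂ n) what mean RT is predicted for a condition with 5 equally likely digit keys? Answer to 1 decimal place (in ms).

544.7 ms

With log₂ n on the abscissa the relation is linear; from the two conditions:
  b = (700 − 650) / (log₂ 10 − log₂ 8) = 50 / (3.3219 − 3) = 155.314 ms/bit
  a = 650 − 155.314 × 3 = 184.057 ms
Then RT(5) = 184.057 + 155.314 × log₂ 5 = 184.057 + 155.314 × 2.3219 ≈ 544.686 ms.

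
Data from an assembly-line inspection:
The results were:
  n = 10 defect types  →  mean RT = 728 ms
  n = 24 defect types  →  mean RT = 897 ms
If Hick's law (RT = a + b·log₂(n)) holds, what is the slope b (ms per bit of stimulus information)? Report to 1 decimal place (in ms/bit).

133.8 ms/bit

The slope on a log₂ axis is (897 − 728) / (4.5850 − 3.3219) = 133.805 ms/bit.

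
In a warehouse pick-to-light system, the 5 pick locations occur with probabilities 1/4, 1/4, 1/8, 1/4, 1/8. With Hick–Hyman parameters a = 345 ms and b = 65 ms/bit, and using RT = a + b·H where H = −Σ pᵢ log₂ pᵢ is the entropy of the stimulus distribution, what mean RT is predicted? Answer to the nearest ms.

Each term −pᵢ log₂ pᵢ: 0.25·2 + 0.25·2 + 0.125·3 + 0.25·2 + 0.125·3; summed, H = 2.250 bits.
Mean RT = a + bH = 345 + 65·2.250 = 491.25 ms.

491 ms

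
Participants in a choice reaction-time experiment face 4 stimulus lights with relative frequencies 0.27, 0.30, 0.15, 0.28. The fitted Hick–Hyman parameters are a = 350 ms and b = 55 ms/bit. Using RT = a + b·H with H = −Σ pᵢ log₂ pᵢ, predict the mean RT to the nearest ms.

458 ms

Entropy contributions −pᵢ log₂ pᵢ: 0.5100, 0.5211, 0.4105, 0.5142; sum H = 1.9559 bits.
RT = a + bH = 350 + 55·1.9559 = 457.57 ms.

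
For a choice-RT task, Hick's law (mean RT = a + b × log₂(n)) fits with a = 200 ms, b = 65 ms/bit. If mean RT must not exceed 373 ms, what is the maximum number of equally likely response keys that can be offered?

65·log₂ n ≤ 373 − 200 = 173, giving log₂ n ≤ 2.6615 and n ≤ 6.327. The largest whole number is 6.

6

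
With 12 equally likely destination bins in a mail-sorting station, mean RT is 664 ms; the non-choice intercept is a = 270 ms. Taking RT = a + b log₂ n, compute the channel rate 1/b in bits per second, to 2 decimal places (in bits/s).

Choice component = 664 − 270 = 394 ms over log₂(12) = 3.5850 bits.
b = 394 / 3.5850 = 109.904 ms/bit, so 1/b = 9.099 bits/s.

9.10 bits/s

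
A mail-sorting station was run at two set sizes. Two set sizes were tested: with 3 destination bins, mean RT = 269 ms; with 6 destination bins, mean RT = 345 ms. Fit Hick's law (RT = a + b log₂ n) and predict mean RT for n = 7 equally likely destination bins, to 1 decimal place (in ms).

361.9 ms

Fit slope and intercept:
  b = (345 − 269) / (log₂ 6 − log₂ 3) = 76 / (2.5850 − 1.5850) = 76.000 ms/bit
  a = 269 − 76.000 × 1.5850 = 148.543 ms
Then RT(7) = 148.543 + 76.000 × log₂ 7 = 148.543 + 76.000 × 2.8074 ≈ 361.902 ms.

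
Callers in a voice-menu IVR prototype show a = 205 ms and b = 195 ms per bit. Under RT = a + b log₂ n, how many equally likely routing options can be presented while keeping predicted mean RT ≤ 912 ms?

Information budget: (912 − 205)/195 = 3.6256 bits, so n ≤ 2^3.6256 = 12.343 → at most 12.

12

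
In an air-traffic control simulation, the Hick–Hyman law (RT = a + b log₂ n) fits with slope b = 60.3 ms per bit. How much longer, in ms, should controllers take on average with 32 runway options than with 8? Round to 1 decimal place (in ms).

Only the slope matters, since a is common to both: ΔRT = b·log₂(n₂/n₁).
log₂(32) − log₂(8) = log₂(32/8) = log₂(4) = 2.
ΔRT = 60.3 × 2.0000 = 120.600 ms.

120.6 ms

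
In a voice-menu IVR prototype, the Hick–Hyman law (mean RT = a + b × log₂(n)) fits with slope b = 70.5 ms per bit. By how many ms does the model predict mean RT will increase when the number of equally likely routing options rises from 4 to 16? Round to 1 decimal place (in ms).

Only the slope matters, since a is common to both: ΔRT = b·log₂(n₂/n₁).
log₂(16) − log₂(4) = log₂(16/4) = log₂(4) = 2.
ΔRT = 70.5 × 2.0000 = 141.000 ms.

141.0 ms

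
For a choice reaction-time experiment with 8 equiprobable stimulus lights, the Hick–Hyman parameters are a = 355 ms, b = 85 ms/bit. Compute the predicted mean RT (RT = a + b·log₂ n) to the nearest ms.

log₂(8) = 3 bits, so RT = 355 + 85 × 3 ≈ 610.000 ms.

610 ms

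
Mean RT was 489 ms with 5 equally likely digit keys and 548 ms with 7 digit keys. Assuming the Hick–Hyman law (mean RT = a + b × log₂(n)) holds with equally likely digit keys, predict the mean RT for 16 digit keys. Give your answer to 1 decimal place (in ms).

693.0 ms

With log₂ n on the abscissa the relation is linear; from the two conditions:
  b = (548 − 489) / (log₂ 7 − log₂ 5) = 59 / (2.8074 − 2.3219) = 121.543 ms/bit
  a = 489 − 121.543 × 2.3219 = 206.787 ms
Then RT(16) = 206.787 + 121.543 × log₂ 16 = 206.787 + 121.543 × 4 ≈ 692.957 ms.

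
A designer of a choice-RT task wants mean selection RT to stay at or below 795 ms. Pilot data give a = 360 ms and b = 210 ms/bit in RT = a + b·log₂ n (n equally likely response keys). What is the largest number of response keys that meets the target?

210·log₂ n ≤ 795 − 360 = 435, giving log₂ n ≤ 2.0714 and n ≤ 4.203. The largest whole number is 4.

4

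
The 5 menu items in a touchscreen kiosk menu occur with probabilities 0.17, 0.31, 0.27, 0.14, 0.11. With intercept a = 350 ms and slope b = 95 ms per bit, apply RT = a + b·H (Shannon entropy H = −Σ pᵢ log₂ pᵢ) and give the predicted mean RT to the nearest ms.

H = 0.17·log₂(1/0.17) + 0.31·log₂(1/0.31) + 0.27·log₂(1/0.27) + 0.14·log₂(1/0.14) + 0.11·log₂(1/0.11) = 2.2158 bits.
RT = 350 + 95 × 2.2158 = 560.50 ms.

561 ms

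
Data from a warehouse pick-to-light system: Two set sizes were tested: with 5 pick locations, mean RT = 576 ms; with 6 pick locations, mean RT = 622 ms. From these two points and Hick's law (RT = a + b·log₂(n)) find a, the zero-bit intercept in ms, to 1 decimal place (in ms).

b = (RT₂ − RT₁)/(log₂ n₂ − log₂ n₁) = (622 − 576)/(2.5850 − 2.3219) = 174.882 ms/bit.
a = RT₁ − b·log₂ n₁ = 576 − 174.882 × 2.3219 = 169.936 ms.

169.9 ms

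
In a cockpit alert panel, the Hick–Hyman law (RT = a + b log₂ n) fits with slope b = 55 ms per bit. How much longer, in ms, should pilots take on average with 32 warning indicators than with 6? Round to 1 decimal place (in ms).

Only the slope matters, since a is common to both: ΔRT = b·log₂(n₂/n₁).
log₂(32) − log₂(6) = 5 − 2.5850 = 2.4150.
ΔRT = 55 × 2.4150 = 132.827 ms.

132.8 ms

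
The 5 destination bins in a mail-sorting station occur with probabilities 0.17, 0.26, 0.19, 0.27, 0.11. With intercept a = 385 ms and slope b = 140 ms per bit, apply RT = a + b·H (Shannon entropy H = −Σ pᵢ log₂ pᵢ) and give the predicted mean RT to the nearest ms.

Entropy contributions −pᵢ log₂ pᵢ: 0.4346, 0.5053, 0.4552, 0.5100, 0.3503; sum H = 2.2554 bits.
RT = a + bH = 385 + 140·2.2554 = 700.76 ms.

701 ms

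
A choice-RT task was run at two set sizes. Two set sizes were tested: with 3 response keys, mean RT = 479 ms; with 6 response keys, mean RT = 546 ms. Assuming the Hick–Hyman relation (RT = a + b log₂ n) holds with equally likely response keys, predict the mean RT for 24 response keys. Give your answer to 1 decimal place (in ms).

680.0 ms

RT is linear in log₂ n, so two points fix the line:
  b = (546 − 479) / (log₂ 6 − log₂ 3) = 67 / (2.5850 − 1.5850) = 67.000 ms/bit
  a = 479 − 67.000 × 1.5850 = 372.808 ms
Then RT(24) = 372.808 + 67.000 × log₂ 24 = 372.808 + 67.000 × 4.5850 ≈ 680.000 ms.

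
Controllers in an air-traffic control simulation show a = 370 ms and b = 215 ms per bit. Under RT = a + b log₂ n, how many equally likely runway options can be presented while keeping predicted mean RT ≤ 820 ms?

4

215·log₂ n ≤ 820 − 370 = 450, giving log₂ n ≤ 2.0930 and n ≤ 4.266. The largest whole number is 4.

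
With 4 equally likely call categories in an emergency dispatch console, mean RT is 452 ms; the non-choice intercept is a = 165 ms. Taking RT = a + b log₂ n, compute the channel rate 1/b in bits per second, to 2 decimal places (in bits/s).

b = (452 − 165)/log₂ 4 = 287/2 = 143.500 ms per bit = 0.14350 s/bit; the reciprocal is 6.969 bits/s.

6.97 bits/s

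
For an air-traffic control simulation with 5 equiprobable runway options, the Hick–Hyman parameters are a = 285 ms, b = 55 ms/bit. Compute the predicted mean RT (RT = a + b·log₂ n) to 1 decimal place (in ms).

412.7 ms

log₂(5) = 2.3219 bits, so RT = 285 + 55 × 2.3219 ≈ 412.706 ms.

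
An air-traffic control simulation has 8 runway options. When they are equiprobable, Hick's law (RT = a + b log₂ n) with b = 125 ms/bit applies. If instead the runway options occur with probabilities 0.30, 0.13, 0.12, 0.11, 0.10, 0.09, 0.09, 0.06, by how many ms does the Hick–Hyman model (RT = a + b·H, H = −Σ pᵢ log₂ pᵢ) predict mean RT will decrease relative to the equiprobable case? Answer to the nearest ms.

22 ms

The RT saving is b·ΔH. Equiprobable H₀ = log₂(8) = 3.0000 bits; with the given probabilities H = 2.8221 bits.
b·(H₀ − H) = 125 × (3.0000 − 2.8221) = 22.23 ms.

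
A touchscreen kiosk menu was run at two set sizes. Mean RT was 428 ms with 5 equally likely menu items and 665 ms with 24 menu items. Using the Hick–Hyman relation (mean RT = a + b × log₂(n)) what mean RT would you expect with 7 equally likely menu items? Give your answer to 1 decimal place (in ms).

With log₂ n on the abscissa the relation is linear; from the two conditions:
  b = (665 − 428) / (log₂ 24 − log₂ 5) = 237 / (4.5850 − 2.3219) = 104.727 ms/bit
  a = 428 − 104.727 × 2.3219 = 184.832 ms
Then RT(7) = 184.832 + 104.727 × log₂ 7 = 184.832 + 104.727 × 2.8074 ≈ 478.837 ms.

478.8 ms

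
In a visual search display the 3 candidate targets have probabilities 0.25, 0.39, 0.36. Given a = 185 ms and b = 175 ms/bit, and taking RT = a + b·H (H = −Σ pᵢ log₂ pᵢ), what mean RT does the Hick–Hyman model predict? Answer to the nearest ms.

458 ms

H = 0.25·log₂(1/0.25) + 0.39·log₂(1/0.39) + 0.36·log₂(1/0.36) = 1.5604 bits.
RT = 185 + 175 × 1.5604 = 458.07 ms.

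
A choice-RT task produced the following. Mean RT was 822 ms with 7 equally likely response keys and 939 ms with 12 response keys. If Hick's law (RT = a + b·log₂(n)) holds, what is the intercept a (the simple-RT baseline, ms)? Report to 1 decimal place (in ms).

399.6 ms

b = (RT₂ − RT₁)/(log₂ n₂ − log₂ n₁) = (939 − 822)/(3.5850 − 2.8074) = 150.461 ms/bit.
a = RT₁ − b·log₂ n₁ = 822 − 150.461 × 2.8074 = 399.601 ms.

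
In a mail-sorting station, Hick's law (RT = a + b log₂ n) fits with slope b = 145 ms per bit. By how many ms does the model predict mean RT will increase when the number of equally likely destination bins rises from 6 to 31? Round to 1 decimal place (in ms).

343.5 ms

Only the slope matters, since a is common to both: ΔRT = b·log₂(n₂/n₁).
log₂(31) − log₂(6) = 4.9542 − 2.5850 = 2.3692.
ΔRT = 145 × 2.3692 = 343.539 ms.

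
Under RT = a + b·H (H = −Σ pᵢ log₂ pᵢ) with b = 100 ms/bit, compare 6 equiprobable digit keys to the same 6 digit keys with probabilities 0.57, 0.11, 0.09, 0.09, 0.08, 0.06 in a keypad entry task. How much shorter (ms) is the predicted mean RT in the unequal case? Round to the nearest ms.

The RT saving is b·ΔH. Equiprobable H₀ = log₂(6) = 2.5850 bits; with the given probabilities H = 1.9729 bits.
b·(H₀ − H) = 100 × (2.5850 − 1.9729) = 61.21 ms.

61 ms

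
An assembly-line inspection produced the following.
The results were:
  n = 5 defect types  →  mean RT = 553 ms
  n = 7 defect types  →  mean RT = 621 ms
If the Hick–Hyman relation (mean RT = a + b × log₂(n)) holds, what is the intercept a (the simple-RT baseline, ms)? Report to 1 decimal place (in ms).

b = (RT₂ − RT₁)/(log₂ n₂ − log₂ n₁) = (621 − 553)/(2.8074 − 2.3219) = 140.083 ms/bit.
a = RT₁ − b·log₂ n₁ = 553 − 140.083 × 2.3219 = 227.738 ms.

227.7 ms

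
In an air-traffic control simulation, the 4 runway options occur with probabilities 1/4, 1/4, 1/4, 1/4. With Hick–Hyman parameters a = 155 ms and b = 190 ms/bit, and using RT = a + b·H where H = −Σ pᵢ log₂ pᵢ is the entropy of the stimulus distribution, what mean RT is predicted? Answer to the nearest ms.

535 ms

H = −Σ pᵢ log₂ pᵢ = 0.25·2 + 0.25·2 + 0.25·2 + 0.25·2 = 2.000 bits.
RT = 155 + 190 × 2.000 = 535.00 ms.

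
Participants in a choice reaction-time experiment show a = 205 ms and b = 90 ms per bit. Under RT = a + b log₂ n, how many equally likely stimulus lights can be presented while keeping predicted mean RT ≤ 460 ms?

Information budget: (460 − 205)/90 = 2.8333 bits, so n ≤ 2^2.8333 = 7.127 → at most 7.

7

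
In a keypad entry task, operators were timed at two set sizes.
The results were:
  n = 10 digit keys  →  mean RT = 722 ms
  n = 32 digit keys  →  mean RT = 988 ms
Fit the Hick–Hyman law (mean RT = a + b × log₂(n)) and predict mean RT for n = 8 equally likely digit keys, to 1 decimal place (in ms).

Fit slope and intercept:
  b = (988 − 722) / (log₂ 32 − log₂ 10) = 266 / (5 − 3.3219) = 158.515 ms/bit
  a = 722 − 158.515 × 3.3219 = 195.424 ms
Then RT(8) = 195.424 + 158.515 × log₂ 8 = 195.424 + 158.515 × 3 ≈ 670.969 ms.

671.0 ms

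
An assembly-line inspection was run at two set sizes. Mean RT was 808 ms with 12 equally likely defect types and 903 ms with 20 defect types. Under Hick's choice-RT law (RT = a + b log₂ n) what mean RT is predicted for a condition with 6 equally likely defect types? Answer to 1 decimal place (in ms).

679.1 ms

Fit slope and intercept:
  b = (903 − 808) / (log₂ 20 − log₂ 12) = 95 / (4.3219 − 3.5850) = 128.907 ms/bit
  a = 808 − 128.907 × 3.5850 = 345.873 ms
Then RT(6) = 345.873 + 128.907 × log₂ 6 = 345.873 + 128.907 × 2.5850 ≈ 679.093 ms.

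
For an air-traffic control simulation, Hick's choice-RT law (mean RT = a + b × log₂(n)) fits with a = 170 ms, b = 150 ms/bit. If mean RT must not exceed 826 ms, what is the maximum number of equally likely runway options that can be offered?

150·log₂ n ≤ 826 − 170 = 656, giving log₂ n ≤ 4.3733 and n ≤ 20.725. The largest whole number is 20.

20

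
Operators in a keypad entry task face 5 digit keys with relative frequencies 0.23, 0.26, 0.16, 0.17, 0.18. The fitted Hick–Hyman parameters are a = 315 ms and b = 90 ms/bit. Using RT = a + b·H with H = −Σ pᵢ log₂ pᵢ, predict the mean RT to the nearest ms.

522 ms

Entropy contributions −pᵢ log₂ pᵢ: 0.4877, 0.5053, 0.4230, 0.4346, 0.4453; sum H = 2.2959 bits.
RT = a + bH = 315 + 90·2.2959 = 521.63 ms.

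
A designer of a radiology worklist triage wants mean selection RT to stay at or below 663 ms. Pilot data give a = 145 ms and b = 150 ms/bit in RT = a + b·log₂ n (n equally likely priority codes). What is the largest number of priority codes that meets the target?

150·log₂ n ≤ 663 − 145 = 518, giving log₂ n ≤ 3.4533 and n ≤ 10.954. The largest whole number is 10.

10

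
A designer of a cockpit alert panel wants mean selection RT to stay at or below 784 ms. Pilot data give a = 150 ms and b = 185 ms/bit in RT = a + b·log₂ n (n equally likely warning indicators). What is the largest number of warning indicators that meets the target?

185·log₂ n ≤ 784 − 150 = 634, giving log₂ n ≤ 3.4270 and n ≤ 10.756. The largest whole number is 10.

10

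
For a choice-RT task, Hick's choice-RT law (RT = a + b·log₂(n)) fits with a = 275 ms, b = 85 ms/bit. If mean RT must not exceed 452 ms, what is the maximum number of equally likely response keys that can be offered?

Information budget: (452 − 275)/85 = 2.0824 bits, so n ≤ 2^2.0824 = 4.235 → at most 4.

4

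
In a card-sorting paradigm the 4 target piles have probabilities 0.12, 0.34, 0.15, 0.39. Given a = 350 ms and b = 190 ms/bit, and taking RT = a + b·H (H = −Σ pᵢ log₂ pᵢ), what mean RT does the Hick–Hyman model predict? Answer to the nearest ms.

Entropy contributions −pᵢ log₂ pᵢ: 0.3671, 0.5292, 0.4105, 0.5298; sum H = 1.8366 bits.
RT = a + bH = 350 + 190·1.8366 = 698.95 ms.

699 ms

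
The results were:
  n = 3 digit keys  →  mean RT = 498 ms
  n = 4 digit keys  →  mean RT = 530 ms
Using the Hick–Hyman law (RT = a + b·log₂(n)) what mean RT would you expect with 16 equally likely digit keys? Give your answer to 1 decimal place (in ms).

With log₂ n on the abscissa the relation is linear; from the two conditions:
  b = (530 − 498) / (log₂ 4 − log₂ 3) = 32 / (2 − 1.5850) = 77.101 ms/bit
  a = 498 − 77.101 × 1.5850 = 375.797 ms
Then RT(16) = 375.797 + 77.101 × log₂ 16 = 375.797 + 77.101 × 4 ≈ 684.203 ms.

684.2 ms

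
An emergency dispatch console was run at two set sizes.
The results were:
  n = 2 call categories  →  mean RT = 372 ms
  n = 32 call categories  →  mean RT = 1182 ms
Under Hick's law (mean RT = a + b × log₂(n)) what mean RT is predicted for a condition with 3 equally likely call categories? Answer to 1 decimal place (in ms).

With log₂ n on the abscissa the relation is linear; from the two conditions:
  b = (1182 − 372) / (log₂ 32 − log₂ 2) = 810 / (5 − 1) = 202.500 ms/bit
  a = 372 − 202.500 × 1 = 169.500 ms
Then RT(3) = 169.500 + 202.500 × log₂ 3 = 169.500 + 202.500 × 1.5850 ≈ 490.455 ms.

490.5 ms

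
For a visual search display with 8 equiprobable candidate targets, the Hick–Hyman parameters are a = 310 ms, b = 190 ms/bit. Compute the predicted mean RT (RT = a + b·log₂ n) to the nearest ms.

880 ms

log₂(8) = 3 bits, so RT = 310 + 190 × 3 ≈ 880.000 ms.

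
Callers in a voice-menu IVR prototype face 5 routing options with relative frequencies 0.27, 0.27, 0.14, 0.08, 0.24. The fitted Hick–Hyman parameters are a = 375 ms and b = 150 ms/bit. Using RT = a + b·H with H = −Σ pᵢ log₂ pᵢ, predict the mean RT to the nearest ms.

H = 0.27·log₂(1/0.27) + 0.27·log₂(1/0.27) + 0.14·log₂(1/0.14) + 0.08·log₂(1/0.08) + 0.24·log₂(1/0.24) = 2.2028 bits.
RT = 375 + 150 × 2.2028 = 705.42 ms.

705 ms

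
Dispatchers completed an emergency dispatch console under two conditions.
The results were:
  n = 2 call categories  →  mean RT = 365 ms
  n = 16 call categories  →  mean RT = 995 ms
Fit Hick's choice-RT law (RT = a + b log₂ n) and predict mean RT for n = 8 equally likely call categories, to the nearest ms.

785 ms

With log₂ n on the abscissa the relation is linear; from the two conditions:
  b = (995 − 365) / (log₂ 16 − log₂ 2) = 630 / (4 − 1) = 210 ms/bit
  a = 365 − 210 × 1 = 155 ms
Then RT(8) = 155 + 210 × log₂ 8 = 155 + 210 × 3 ≈ 785.000 ms.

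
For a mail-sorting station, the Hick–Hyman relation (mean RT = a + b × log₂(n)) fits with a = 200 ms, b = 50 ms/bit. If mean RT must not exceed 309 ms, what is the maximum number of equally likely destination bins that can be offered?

4

Information budget: (309 − 200)/50 = 2.1800 bits, so n ≤ 2^2.1800 = 4.532 → at most 4.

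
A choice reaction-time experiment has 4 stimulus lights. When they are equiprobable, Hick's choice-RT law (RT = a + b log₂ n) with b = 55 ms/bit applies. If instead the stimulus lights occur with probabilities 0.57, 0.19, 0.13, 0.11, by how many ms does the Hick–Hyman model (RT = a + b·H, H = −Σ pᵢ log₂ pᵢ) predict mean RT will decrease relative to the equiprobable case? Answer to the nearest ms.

The RT saving is b·ΔH. Equiprobable H₀ = log₂(4) = 2.0000 bits; with the given probabilities H = 1.6504 bits.
b·(H₀ − H) = 55 × (2.0000 − 1.6504) = 19.23 ms.

19 ms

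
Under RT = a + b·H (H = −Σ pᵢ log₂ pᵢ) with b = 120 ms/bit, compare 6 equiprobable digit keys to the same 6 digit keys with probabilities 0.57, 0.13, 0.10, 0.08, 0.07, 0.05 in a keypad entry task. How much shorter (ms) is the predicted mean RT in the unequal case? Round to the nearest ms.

76 ms

Equiprobable entropy H₀ = log₂ 6 = 2.5850 bits.
Skewed entropy H = −Σ pᵢ log₂ pᵢ = 1.9532 bits.
ΔRT = b·(H₀ − H) = 120 × 0.6317 = 75.81 ms.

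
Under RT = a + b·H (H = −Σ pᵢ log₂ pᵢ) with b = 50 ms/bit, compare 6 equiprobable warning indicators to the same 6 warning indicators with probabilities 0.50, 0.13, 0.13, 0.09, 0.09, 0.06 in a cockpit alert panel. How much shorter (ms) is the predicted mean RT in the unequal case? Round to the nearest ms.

The RT saving is b·ΔH. Equiprobable H₀ = log₂(6) = 2.5850 bits; with the given probabilities H = 2.1341 bits.
b·(H₀ − H) = 50 × (2.5850 − 2.1341) = 22.54 ms.

23 ms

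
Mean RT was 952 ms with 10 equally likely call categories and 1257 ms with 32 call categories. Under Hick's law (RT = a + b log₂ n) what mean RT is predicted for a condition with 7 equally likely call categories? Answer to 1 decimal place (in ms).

Fit slope and intercept:
  b = (1257 − 952) / (log₂ 32 − log₂ 10) = 305 / (5 − 3.3219) = 181.756 ms/bit
  a = 952 − 181.756 × 3.3219 = 348.219 ms
Then RT(7) = 348.219 + 181.756 × log₂ 7 = 348.219 + 181.756 × 2.8074 ≈ 858.473 ms.

858.5 ms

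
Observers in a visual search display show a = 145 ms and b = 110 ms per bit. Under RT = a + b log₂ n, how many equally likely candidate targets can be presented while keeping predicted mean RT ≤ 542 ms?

12

Information budget: (542 − 145)/110 = 3.6091 bits, so n ≤ 2^3.6091 = 12.202 → at most 12.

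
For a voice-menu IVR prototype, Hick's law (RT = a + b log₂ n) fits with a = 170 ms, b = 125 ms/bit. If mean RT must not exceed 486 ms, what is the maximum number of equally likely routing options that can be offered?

5

125·log₂ n ≤ 486 − 170 = 316, giving log₂ n ≤ 2.5280 and n ≤ 5.768. The largest whole number is 5.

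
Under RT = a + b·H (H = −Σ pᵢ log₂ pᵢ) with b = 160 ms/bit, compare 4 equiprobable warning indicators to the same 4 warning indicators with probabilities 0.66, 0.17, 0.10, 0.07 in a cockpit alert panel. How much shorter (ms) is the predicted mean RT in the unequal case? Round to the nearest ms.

Equiprobable entropy H₀ = log₂ 4 = 2.0000 bits.
Skewed entropy H = −Σ pᵢ log₂ pᵢ = 1.4310 bits.
ΔRT = b·(H₀ − H) = 160 × 0.5690 = 91.04 ms.

91 ms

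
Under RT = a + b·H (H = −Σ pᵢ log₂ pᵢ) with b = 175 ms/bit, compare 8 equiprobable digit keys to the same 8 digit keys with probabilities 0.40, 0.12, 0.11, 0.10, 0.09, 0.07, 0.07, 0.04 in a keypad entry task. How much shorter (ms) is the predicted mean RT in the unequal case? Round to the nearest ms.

68 ms

The RT saving is b·ΔH. Equiprobable H₀ = log₂(8) = 3.0000 bits; with the given probabilities H = 2.6138 bits.
b·(H₀ − H) = 175 × (3.0000 − 2.6138) = 67.58 ms.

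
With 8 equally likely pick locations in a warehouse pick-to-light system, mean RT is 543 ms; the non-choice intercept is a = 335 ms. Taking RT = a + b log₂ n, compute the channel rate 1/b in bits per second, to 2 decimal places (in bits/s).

14.42 bits/s

b = (543 − 335)/log₂ 8 = 208/3 = 69.333 ms per bit = 0.06933 s/bit; the reciprocal is 14.423 bits/s.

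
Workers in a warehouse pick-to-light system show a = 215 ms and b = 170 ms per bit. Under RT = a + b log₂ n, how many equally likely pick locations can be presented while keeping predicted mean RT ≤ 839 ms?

12

Set 215 + 170·log₂ n ≤ 839 → log₂ n ≤ (839 − 215)/170 = 3.6706.
So n ≤ 2^3.6706 = 12.734; the largest integer n is 12.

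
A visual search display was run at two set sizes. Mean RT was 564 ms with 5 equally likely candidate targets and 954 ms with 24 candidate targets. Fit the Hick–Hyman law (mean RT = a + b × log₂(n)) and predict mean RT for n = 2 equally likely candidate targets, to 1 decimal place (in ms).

336.2 ms

RT is linear in log₂ n, so two points fix the line:
  b = (954 − 564) / (log₂ 24 − log₂ 5) = 390 / (4.5850 − 2.3219) = 172.335 ms/bit
  a = 564 − 172.335 × 2.3219 = 163.851 ms
Then RT(2) = 163.851 + 172.335 × log₂ 2 = 163.851 + 172.335 × 1 ≈ 336.186 ms.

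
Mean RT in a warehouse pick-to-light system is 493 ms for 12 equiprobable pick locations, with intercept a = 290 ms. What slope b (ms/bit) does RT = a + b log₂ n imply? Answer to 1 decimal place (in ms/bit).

56.6 ms/bit

12 alternatives carry log₂ 12 = 3.5850 bits; the choice cost is 493 − 290 = 203 ms, so b = 203/3.5850 = 56.625 ms/bit.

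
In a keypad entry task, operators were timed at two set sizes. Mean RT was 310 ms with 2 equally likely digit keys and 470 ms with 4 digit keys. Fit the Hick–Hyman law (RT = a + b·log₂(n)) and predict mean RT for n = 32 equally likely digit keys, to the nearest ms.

Solve the two-equation system in a and b:
  b = (470 − 310) / (log₂ 4 − log₂ 2) = 160 / (2 − 1) = 160 ms/bit
  a = 310 − 160 × 1 = 150 ms
Then RT(32) = 150 + 160 × log₂ 32 = 150 + 160 × 5 ≈ 950.000 ms.

950 ms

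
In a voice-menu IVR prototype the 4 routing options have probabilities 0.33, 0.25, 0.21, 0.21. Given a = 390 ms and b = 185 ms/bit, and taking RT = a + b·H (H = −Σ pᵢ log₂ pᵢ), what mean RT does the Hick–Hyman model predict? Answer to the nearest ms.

755 ms

Entropy contributions −pᵢ log₂ pᵢ: 0.5278, 0.5000, 0.4728, 0.4728; sum H = 1.9735 bits.
RT = a + bH = 390 + 185·1.9735 = 755.09 ms.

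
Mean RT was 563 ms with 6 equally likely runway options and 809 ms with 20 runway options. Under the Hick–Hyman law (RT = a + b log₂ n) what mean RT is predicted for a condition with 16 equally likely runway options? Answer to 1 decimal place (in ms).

RT is linear in log₂ n, so two points fix the line:
  b = (809 − 563) / (log₂ 20 − log₂ 6) = 246 / (4.3219 − 2.5850) = 141.626 ms/bit
  a = 563 − 141.626 × 2.5850 = 196.901 ms
Then RT(16) = 196.901 + 141.626 × log₂ 16 = 196.901 + 141.626 × 4 ≈ 763.407 ms.

763.4 ms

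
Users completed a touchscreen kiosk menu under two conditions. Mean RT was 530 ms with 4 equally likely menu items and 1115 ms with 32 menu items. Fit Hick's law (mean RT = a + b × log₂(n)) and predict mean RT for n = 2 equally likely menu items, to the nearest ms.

335 ms

Fit slope and intercept:
  b = (1115 − 530) / (log₂ 32 − log₂ 4) = 585 / (5 − 2) = 195 ms/bit
  a = 530 − 195 × 2 = 140 ms
Then RT(2) = 140 + 195 × log₂ 2 = 140 + 195 × 1 ≈ 335.000 ms.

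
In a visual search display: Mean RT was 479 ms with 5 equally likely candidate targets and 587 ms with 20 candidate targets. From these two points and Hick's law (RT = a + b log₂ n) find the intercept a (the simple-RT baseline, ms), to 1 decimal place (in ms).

353.6 ms

Slope: b = (587 − 479) / (log₂ 20 − log₂ 5) = 108/2.0000 = 54.000 ms/bit.
Intercept: a = 479 − 54.000·log₂(5) = 353.616 ms.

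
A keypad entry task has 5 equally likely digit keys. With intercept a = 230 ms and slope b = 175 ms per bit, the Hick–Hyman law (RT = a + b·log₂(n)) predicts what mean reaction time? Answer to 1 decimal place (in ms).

log₂(5) = 2.3219 bits, so RT = 230 + 175 × 2.3219 ≈ 636.337 ms.

636.3 ms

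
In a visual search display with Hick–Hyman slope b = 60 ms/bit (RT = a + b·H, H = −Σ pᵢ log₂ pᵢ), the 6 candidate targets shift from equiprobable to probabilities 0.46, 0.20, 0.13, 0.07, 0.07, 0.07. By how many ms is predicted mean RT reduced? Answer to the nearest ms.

The RT saving is b·ΔH. Equiprobable H₀ = log₂(6) = 2.5850 bits; with the given probabilities H = 2.1680 bits.
b·(H₀ − H) = 60 × (2.5850 − 2.1680) = 25.02 ms.

25 ms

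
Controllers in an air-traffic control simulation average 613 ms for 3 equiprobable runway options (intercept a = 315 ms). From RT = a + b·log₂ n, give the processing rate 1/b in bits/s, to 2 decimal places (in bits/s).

Choice component = 613 − 315 = 298 ms over log₂(3) = 1.5850 bits.
b = 298 / 1.5850 = 188.017 ms/bit, so 1/b = 5.319 bits/s.

5.32 bits/s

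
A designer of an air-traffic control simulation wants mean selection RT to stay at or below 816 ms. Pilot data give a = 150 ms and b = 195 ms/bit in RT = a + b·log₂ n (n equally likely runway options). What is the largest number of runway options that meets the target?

10

Set 150 + 195·log₂ n ≤ 816 → log₂ n ≤ (816 − 150)/195 = 3.4154.
So n ≤ 2^3.4154 = 10.669; the largest integer n is 10.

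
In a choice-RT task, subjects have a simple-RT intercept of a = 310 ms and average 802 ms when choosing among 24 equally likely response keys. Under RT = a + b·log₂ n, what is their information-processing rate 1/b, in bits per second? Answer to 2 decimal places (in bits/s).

Choice component = 802 − 310 = 492 ms over log₂(24) = 4.5850 bits.
b = 492 / 4.5850 = 107.307 ms/bit, so 1/b = 9.319 bits/s.

9.32 bits/s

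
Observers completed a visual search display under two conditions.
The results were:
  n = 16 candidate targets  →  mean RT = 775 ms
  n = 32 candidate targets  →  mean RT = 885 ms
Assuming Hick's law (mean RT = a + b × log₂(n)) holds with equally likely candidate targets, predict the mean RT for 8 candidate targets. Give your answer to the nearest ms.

RT is linear in log₂ n, so two points fix the line:
  b = (885 − 775) / (log₂ 32 − log₂ 16) = 110 / (5 − 4) = 110 ms/bit
  a = 775 − 110 × 4 = 335 ms
Then RT(8) = 335 + 110 × log₂ 8 = 335 + 110 × 3 ≈ 665.000 ms.

665 ms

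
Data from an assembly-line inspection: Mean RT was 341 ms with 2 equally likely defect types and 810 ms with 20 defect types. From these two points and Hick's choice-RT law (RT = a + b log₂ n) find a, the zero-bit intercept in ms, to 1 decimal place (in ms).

199.8 ms

The slope on a log₂ axis is (810 − 341) / (4.3219 − 1) = 141.183 ms/bit.
Intercept: a = 341 − 141.183·log₂(2) = 199.817 ms.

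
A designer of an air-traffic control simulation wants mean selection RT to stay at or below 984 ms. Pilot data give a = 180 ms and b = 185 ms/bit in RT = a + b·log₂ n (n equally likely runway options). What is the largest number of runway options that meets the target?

185·log₂ n ≤ 984 − 180 = 804, giving log₂ n ≤ 4.3459 and n ≤ 20.336. The largest whole number is 20.

20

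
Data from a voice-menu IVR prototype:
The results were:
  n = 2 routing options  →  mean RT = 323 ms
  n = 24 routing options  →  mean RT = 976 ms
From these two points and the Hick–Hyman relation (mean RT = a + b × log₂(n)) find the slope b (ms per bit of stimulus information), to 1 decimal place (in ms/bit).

Slope: b = (976 − 323) / (log₂ 24 − log₂ 2) = 653/3.5850 = 182.150 ms/bit.

182.1 ms/bit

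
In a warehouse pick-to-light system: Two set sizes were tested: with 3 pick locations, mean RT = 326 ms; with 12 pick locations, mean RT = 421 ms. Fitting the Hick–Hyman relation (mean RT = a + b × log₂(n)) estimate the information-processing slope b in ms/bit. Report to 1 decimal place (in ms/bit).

47.5 ms/bit

Slope: b = (421 − 326) / (log₂ 12 − log₂ 3) = 95/2.0000 = 47.500 ms/bit.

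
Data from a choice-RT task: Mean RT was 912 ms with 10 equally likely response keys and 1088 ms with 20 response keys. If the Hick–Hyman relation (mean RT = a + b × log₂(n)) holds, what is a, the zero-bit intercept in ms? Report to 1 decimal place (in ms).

Slope: b = (1088 − 912) / (log₂ 20 − log₂ 10) = 176/1.0000 = 176.000 ms/bit.
a = RT₁ − b·log₂ n₁ = 912 − 176.000 × 3.3219 = 327.341 ms.

327.3 ms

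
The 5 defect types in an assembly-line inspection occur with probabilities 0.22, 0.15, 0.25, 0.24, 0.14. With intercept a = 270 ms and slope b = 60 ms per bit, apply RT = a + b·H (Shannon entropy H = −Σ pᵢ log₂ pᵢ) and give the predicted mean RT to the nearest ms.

Entropy contributions −pᵢ log₂ pᵢ: 0.4806, 0.4105, 0.5000, 0.4941, 0.3971; sum H = 2.2824 bits.
RT = a + bH = 270 + 60·2.2824 = 406.94 ms.

407 ms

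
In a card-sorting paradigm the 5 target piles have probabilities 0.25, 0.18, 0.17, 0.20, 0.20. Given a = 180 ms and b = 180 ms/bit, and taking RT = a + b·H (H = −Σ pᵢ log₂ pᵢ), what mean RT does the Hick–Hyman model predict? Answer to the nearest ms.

H = 0.25·log₂(1/0.25) + 0.18·log₂(1/0.18) + 0.17·log₂(1/0.17) + 0.20·log₂(1/0.20) + 0.20·log₂(1/0.20) = 2.3087 bits.
RT = 180 + 180 × 2.3087 = 595.56 ms.

596 ms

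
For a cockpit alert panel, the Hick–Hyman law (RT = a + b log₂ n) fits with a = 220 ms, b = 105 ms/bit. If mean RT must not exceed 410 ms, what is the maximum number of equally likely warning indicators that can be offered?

Set 220 + 105·log₂ n ≤ 410 → log₂ n ≤ (410 − 220)/105 = 1.8095.
So n ≤ 2^1.8095 = 3.505; the largest integer n is 3.

3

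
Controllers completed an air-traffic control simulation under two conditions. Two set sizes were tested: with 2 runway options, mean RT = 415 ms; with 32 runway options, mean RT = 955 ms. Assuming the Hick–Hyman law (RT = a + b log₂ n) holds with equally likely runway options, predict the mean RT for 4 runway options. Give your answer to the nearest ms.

Fit slope and intercept:
  b = (955 − 415) / (log₂ 32 − log₂ 2) = 540 / (5 − 1) = 135 ms/bit
  a = 415 − 135 × 1 = 280 ms
Then RT(4) = 280 + 135 × log₂ 4 = 280 + 135 × 2 ≈ 550.000 ms.

550 ms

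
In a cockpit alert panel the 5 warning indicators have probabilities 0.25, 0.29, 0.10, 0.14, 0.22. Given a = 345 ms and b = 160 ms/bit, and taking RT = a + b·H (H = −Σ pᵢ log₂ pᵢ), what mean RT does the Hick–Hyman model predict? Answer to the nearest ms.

701 ms

Entropy contributions −pᵢ log₂ pᵢ: 0.5000, 0.5179, 0.3322, 0.3971, 0.4806; sum H = 2.2278 bits.
RT = a + bH = 345 + 160·2.2278 = 701.44 ms.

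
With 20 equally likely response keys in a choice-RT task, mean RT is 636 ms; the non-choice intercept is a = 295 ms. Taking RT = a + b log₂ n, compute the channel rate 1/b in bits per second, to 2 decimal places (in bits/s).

Choice component = 636 − 295 = 341 ms over log₂(20) = 4.3219 bits.
b = 341 / 4.3219 = 78.900 ms/bit, so 1/b = 12.674 bits/s.

12.67 bits/s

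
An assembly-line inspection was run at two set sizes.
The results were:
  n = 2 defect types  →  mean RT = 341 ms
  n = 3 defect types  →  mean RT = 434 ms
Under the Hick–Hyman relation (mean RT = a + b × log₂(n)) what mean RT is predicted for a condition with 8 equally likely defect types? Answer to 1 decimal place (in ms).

659.0 ms

Fit slope and intercept:
  b = (434 − 341) / (log₂ 3 − log₂ 2) = 93 / (1.5850 − 1) = 158.985 ms/bit
  a = 341 − 158.985 × 1 = 182.015 ms
Then RT(8) = 182.015 + 158.985 × log₂ 8 = 182.015 + 158.985 × 3 ≈ 658.969 ms.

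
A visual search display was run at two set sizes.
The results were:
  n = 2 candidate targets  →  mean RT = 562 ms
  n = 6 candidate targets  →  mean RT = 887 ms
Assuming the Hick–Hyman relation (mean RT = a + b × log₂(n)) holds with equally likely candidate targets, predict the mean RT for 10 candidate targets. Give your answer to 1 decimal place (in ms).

1038.1 ms

With log₂ n on the abscissa the relation is linear; from the two conditions:
  b = (887 − 562) / (log₂ 6 − log₂ 2) = 325 / (2.5850 − 1) = 205.052 ms/bit
  a = 562 − 205.052 × 1 = 356.948 ms
Then RT(10) = 356.948 + 205.052 × log₂ 10 = 356.948 + 205.052 × 3.3219 ≈ 1038.116 ms.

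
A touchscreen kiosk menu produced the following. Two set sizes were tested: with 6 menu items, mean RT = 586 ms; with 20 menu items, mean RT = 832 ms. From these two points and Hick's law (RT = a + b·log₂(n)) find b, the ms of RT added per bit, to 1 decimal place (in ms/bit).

141.6 ms/bit

The slope on a log₂ axis is (832 − 586) / (4.3219 − 2.5850) = 141.626 ms/bit.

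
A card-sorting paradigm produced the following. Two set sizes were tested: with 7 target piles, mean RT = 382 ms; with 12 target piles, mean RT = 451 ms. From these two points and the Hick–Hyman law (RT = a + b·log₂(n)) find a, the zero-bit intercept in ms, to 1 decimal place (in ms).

Slope: b = (451 − 382) / (log₂ 12 − log₂ 7) = 69/0.7776 = 88.734 ms/bit.
a = RT₁ − b·log₂ n₁ = 382 − 88.734 × 2.8074 = 132.893 ms.

132.9 ms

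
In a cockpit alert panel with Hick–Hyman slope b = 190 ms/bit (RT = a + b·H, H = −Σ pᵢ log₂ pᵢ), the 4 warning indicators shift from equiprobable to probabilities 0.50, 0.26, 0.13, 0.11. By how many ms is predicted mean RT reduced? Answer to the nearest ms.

50 ms

Equiprobable entropy H₀ = log₂ 4 = 2.0000 bits.
Skewed entropy H = −Σ pᵢ log₂ pᵢ = 1.7382 bits.
ΔRT = b·(H₀ − H) = 190 × 0.2618 = 49.74 ms.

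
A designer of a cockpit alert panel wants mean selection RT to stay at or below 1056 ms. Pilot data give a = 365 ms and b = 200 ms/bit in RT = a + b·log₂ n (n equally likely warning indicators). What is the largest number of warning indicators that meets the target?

Information budget: (1056 − 365)/200 = 3.4550 bits, so n ≤ 2^3.4550 = 10.966 → at most 10.

10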